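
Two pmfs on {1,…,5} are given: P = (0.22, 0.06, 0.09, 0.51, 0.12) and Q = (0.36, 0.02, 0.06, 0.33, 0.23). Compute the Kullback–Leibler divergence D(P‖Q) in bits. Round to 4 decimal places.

D(P‖Q) = Σ p·log₂(p/q).
  0.22·log₂(0.22/0.36) = -0.15631
  0.06·log₂(0.06/0.02) = 0.09510
  0.09·log₂(0.09/0.06) = 0.05265
  0.51·log₂(0.51/0.33) = 0.32030
  0.12·log₂(0.12/0.23) = -0.11263
D(P‖Q) = 0.1991 bits.

0.1991 bits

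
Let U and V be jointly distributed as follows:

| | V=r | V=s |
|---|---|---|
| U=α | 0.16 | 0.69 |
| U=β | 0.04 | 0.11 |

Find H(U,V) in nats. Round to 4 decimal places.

H(U,V) = −Σ p(x,y)·ln p(x,y) over all 4 cells.
  cell (α,r): −0.16·ln0.16 = 0.29321
  cell (α,s): −0.69·ln0.69 = 0.25603
  cell (β,r): −0.04·ln0.04 = 0.12876
  cell (β,s): −0.11·ln0.11 = 0.24280
Sum = 0.9208 nats.

0.9208 nats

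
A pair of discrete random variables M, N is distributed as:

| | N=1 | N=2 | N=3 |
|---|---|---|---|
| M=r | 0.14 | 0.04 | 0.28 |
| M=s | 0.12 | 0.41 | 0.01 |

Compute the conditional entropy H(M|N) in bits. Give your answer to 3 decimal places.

Marginals: p(M) = (0.4600, 0.5400), p(N) = (0.2600, 0.4500, 0.2900).
H(M|N) = Σ p(N) · H(M|N=·).
  N=1: p=0.2600, H(M|N=1) = 0.9957
  N=2: p=0.4500, H(M|N=2) = 0.4328
  N=3: p=0.2900, H(M|N=3) = 0.2164
Weighted sum = 0.516 bits.

0.516 bits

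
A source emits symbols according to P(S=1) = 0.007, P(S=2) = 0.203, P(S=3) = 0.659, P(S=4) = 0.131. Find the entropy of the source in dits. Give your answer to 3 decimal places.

H(S) = −Σ p·log₁₀ p.
  −(0.007)·log₁₀(0.007) = 0.0151
  −(0.203)·log₁₀(0.203) = 0.1406
  −(0.659)·log₁₀(0.659) = 0.1194
  −(0.131)·log₁₀(0.131) = 0.1156
Sum: 0.0151 + 0.1406 + 0.1194 + 0.1156 = 0.391 dits.

0.391 dits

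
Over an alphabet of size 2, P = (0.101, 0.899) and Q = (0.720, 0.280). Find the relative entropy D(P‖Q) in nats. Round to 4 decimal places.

D(P‖Q) = Σ p·ln(p/q).
  0.101·ln(0.101/0.720) = -0.19838
  0.899·ln(0.899/0.280) = 1.04868
D(P‖Q) = 0.8503 nats.

0.8503 nats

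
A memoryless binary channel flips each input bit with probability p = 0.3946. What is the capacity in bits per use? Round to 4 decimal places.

Binary symmetric channel: C = 1 − h₂(ε) where h₂ is the binary entropy function.
h₂(0.3946) = −0.3946·log₂0.3946 − 0.6054·log₂0.6054 = 0.9677.
C = 1 − 0.9677 = 0.0323 bits per channel use.

0.0323 bits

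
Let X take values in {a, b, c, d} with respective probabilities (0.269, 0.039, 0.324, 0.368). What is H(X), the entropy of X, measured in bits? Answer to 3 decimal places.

1.750 bits

H(X) = −Σ p·log₂ p.
  −(0.269)·log₂(0.269) = 0.5096
  −(0.039)·log₂(0.039) = 0.1825
  −(0.324)·log₂(0.324) = 0.5268
  −(0.368)·log₂(0.368) = 0.5307
Sum: 0.5096 + 0.1825 + 0.5268 + 0.5307 = 1.750 bits.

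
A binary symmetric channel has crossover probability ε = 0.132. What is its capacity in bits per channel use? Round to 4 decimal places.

0.4371 bits

Binary symmetric channel: C = 1 − h₂(ε) where h₂ is the binary entropy function.
h₂(0.132) = −0.132·log₂0.132 − 0.868·log₂0.868 = 0.5629.
C = 1 − 0.5629 = 0.4371 bits per channel use.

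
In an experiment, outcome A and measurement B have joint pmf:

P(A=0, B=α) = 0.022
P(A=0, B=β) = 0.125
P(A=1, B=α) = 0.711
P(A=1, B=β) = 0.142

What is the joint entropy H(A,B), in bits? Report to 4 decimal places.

H(A,B) = −Σ p(x,y)·log₂ p(x,y) over all 4 cells.
  cell (0,α): −0.022·log₂0.022 = 0.12114
  cell (0,β): −0.125·log₂0.125 = 0.37500
  cell (1,α): −0.711·log₂0.711 = 0.34987
  cell (1,β): −0.142·log₂0.142 = 0.39988
Sum = 1.2459 bits.

1.2459 bits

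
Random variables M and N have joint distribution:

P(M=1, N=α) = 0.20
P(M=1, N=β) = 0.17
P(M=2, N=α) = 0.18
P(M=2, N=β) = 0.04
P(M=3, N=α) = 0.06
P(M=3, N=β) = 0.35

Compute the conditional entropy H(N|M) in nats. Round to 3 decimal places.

Chain rule: H(N|M) = H(M,N) − H(M).
Marginals: p(M) = (0.3700, 0.2200, 0.4100), p(N) = (0.4400, 0.5600).
H(M,N) = 1.5968 nats; H(M) = 1.0665 nats.
H(N|M) = 1.5968 − 1.0665 = 0.530 nats.

0.530 nats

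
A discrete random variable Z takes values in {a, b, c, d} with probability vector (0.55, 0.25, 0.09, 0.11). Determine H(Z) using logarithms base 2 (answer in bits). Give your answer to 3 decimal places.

1.637 bits

H(Z) = −Σ p·log₂ p.
  −(0.55)·log₂(0.55) = 0.4744
  −(0.25)·log₂(0.25) = 0.5000
  −(0.09)·log₂(0.09) = 0.3127
  −(0.11)·log₂(0.11) = 0.3503
Sum: 0.4744 + 0.5000 + 0.3127 + 0.3503 = 1.637 bits.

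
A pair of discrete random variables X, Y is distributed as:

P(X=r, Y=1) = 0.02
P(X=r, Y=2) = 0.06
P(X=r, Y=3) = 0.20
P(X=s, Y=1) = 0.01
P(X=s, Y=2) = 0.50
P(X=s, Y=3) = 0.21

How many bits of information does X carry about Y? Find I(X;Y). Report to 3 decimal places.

0.143 bits

Marginals: p(X) = (0.2800, 0.7200), p(Y) = (0.0300, 0.5600, 0.4100).
I(X;Y) = Σ p(x,y)·log₂[p(x,y)/(p(x)p(y))].
  (r,1): 0.02·log₂(2.3810) = 0.0250
  (r,2): 0.06·log₂(0.3827) = -0.0832
  (r,3): 0.20·log₂(1.7422) = 0.1602
  (s,1): 0.01·log₂(0.4630) = -0.0111
  (s,2): 0.50·log₂(1.2401) = 0.1552
  (s,3): 0.21·log₂(0.7114) = -0.1032
Sum = 0.143 bits.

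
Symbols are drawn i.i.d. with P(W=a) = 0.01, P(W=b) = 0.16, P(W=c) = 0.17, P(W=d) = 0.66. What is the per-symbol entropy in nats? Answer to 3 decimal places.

H(W) = −Σ p·ln p.
  −(0.01)·ln(0.01) = 0.0461
  −(0.16)·ln(0.16) = 0.2932
  −(0.17)·ln(0.17) = 0.3012
  −(0.66)·ln(0.66) = 0.2742
Sum: 0.0461 + 0.2932 + 0.3012 + 0.2742 = 0.915 nats.

0.915 nats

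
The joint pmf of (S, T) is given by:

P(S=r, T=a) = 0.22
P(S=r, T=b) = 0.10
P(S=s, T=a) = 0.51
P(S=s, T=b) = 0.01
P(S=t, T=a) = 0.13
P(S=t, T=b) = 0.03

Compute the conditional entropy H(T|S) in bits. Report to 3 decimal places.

0.469 bits

Marginals: p(S) = (0.3200, 0.5200, 0.1600), p(T) = (0.8600, 0.1400).
H(T|S) = Σ p(S) · H(T|S=·).
  S=r: p=0.3200, H(T|S=r) = 0.8960
  S=s: p=0.5200, H(T|S=s) = 0.1371
  S=t: p=0.1600, H(T|S=t) = 0.6962
Weighted sum = 0.469 bits.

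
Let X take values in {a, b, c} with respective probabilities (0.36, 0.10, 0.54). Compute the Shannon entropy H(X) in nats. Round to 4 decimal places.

0.9308 nats

H(X) = −Σ p·ln p.
  −(0.36)·ln(0.36) = 0.36779
  −(0.10)·ln(0.10) = 0.23026
  −(0.54)·ln(0.54) = 0.33274
Sum: 0.36779 + 0.23026 + 0.33274 = 0.9308 nats.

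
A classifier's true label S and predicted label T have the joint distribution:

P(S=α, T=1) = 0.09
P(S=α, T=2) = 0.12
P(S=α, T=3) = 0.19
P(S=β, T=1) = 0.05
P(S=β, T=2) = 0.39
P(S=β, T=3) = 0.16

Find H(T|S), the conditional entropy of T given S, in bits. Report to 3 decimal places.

1.333 bits

Marginals: p(S) = (0.4000, 0.6000), p(T) = (0.1400, 0.5100, 0.3500).
H(T|S) = Σ p(S) · H(T|S=·).
  S=α: p=0.4000, H(T|S=α) = 1.5154
  S=β: p=0.6000, H(T|S=β) = 1.2112
Weighted sum = 1.333 bits.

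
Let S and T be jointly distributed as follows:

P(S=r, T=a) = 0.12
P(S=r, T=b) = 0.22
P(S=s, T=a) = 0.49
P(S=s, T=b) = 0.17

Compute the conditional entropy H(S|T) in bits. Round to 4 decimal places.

0.8217 bits

Marginals: p(S) = (0.3400, 0.6600), p(T) = (0.6100, 0.3900).
H(S|T) = Σ p(T) · H(S|T=·).
  T=a: p=0.6100, H(S|T=a) = 0.7153
  T=b: p=0.3900, H(S|T=b) = 0.9881
Weighted sum = 0.8217 bits.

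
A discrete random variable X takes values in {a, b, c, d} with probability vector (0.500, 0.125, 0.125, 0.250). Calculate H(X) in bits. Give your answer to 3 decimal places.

1.750 bits

H(X) = −Σ p·log₂ p.
  −(0.500)·log₂(0.500) = 0.5000
  −(0.125)·log₂(0.125) = 0.3750
  −(0.125)·log₂(0.125) = 0.3750
  −(0.250)·log₂(0.250) = 0.5000
Sum: 0.5000 + 0.3750 + 0.3750 + 0.5000 = 1.750 bits.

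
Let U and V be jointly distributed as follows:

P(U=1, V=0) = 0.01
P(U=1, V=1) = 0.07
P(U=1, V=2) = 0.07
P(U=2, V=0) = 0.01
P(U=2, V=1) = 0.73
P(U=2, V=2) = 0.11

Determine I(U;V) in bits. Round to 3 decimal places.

0.074 bits

Marginals: p(U) = (0.1500, 0.8500), p(V) = (0.0200, 0.8000, 0.1800).
I(U;V) = Σ p(x,y)·log₂[p(x,y)/(p(x)p(y))].
  (1,0): 0.01·log₂(3.3333) = 0.0174
  (1,1): 0.07·log₂(0.5833) = -0.0544
  (1,2): 0.07·log₂(2.5926) = 0.0962
  (2,0): 0.01·log₂(0.5882) = -0.0077
  (2,1): 0.73·log₂(1.0735) = 0.0747
  (2,2): 0.11·log₂(0.7190) = -0.0524
Sum = 0.074 bits.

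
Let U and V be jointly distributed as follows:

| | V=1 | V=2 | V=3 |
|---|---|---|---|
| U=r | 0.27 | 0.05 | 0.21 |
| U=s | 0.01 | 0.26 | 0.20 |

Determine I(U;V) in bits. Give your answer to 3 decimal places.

0.328 bits

Marginals: p(U) = (0.5300, 0.4700), p(V) = (0.2800, 0.3100, 0.4100).
I(U;V) = Σ p(x,y)·log₂[p(x,y)/(p(x)p(y))].
  (r,1): 0.27·log₂(1.8194) = 0.2331
  (r,2): 0.05·log₂(0.3043) = -0.0858
  (r,3): 0.21·log₂(0.9664) = -0.0104
  (s,1): 0.01·log₂(0.0760) = -0.0372
  (s,2): 0.26·log₂(1.7845) = 0.2172
  (s,3): 0.20·log₂(1.0379) = 0.0107
Sum = 0.328 bits.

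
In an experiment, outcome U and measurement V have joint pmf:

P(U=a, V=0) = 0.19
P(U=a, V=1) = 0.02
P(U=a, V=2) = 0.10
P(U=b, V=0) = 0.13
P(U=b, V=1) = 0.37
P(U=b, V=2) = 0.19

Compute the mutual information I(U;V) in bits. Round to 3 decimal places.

0.198 bits

Marginals: p(U) = (0.3100, 0.6900), p(V) = (0.3200, 0.3900, 0.2900).
I(U;V) = Σ p(x,y)·log₂[p(x,y)/(p(x)p(y))].
  (a,0): 0.19·log₂(1.9153) = 0.1781
  (a,1): 0.02·log₂(0.1654) = -0.0519
  (a,2): 0.10·log₂(1.1123) = 0.0154
  (b,0): 0.13·log₂(0.5888) = -0.0993
  (b,1): 0.37·log₂(1.3750) = 0.1700
  (b,2): 0.19·log₂(0.9495) = -0.0142
Sum = 0.198 bits.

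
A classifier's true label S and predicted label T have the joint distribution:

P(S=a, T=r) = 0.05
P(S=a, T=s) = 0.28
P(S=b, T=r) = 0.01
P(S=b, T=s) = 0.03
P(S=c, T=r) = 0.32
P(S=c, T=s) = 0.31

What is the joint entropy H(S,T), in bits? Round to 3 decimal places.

1.998 bits

H(S,T) = −Σ p(x,y)·log₂ p(x,y) over all 6 cells.
  cell (a,r): −0.05·log₂0.05 = 0.2161
  cell (a,s): −0.28·log₂0.28 = 0.5142
  cell (b,r): −0.01·log₂0.01 = 0.0664
  cell (b,s): −0.03·log₂0.03 = 0.1518
  cell (c,r): −0.32·log₂0.32 = 0.5260
  cell (c,s): −0.31·log₂0.31 = 0.5238
Sum = 1.998 bits.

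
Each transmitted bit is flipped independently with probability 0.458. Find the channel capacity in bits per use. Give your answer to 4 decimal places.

Binary symmetric channel: C = 1 − h₂(ε) where h₂ is the binary entropy function.
h₂(0.458) = −0.458·log₂0.458 − 0.542·log₂0.542 = 0.9949.
C = 1 − 0.9949 = 0.0051 bits per channel use.

0.0051 bits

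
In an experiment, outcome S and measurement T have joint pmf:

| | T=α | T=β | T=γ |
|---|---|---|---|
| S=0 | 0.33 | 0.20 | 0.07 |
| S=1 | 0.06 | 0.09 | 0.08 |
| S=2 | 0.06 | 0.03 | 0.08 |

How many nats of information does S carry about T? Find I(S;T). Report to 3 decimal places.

Marginals: p(S) = (0.6000, 0.2300, 0.1700), p(T) = (0.4500, 0.3200, 0.2300).
I(S;T) = H(S) + H(T) − H(S,T).
H(S) = 0.9458, H(T) = 1.0620, H(S,T) = 1.9375.
I(S;T) = 0.9458 + 1.0620 − 1.9375 = 0.070 nats.

0.070 nats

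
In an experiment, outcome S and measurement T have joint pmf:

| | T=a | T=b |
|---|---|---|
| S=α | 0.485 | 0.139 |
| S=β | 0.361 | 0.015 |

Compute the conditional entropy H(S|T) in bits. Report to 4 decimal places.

0.9038 bits

Chain rule: H(S|T) = H(S,T) − H(T).
Marginals: p(S) = (0.6240, 0.3760), p(T) = (0.8460, 0.1540).
H(S,T) = 1.5236 bits; H(T) = 0.6198 bits.
H(S|T) = 1.5236 − 0.6198 = 0.9038 bits.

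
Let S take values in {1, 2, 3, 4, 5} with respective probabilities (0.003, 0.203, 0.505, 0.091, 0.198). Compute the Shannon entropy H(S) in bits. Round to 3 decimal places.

1.767 bits

H(S) = −Σ p·log₂ p.
  −(0.003)·log₂(0.003) = 0.0251
  −(0.203)·log₂(0.203) = 0.4670
  −(0.505)·log₂(0.505) = 0.4978
  −(0.091)·log₂(0.091) = 0.3147
  −(0.198)·log₂(0.198) = 0.4626
Sum: 0.0251 + 0.4670 + 0.4978 + 0.3147 + 0.4626 = 1.767 bits.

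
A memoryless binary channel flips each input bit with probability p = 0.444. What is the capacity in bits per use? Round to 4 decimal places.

0.0091 bits

Binary symmetric channel: C = 1 − h₂(ε) where h₂ is the binary entropy function.
h₂(0.444) = −0.444·log₂0.444 − 0.556·log₂0.556 = 0.9909.
C = 1 − 0.9909 = 0.0091 bits per channel use.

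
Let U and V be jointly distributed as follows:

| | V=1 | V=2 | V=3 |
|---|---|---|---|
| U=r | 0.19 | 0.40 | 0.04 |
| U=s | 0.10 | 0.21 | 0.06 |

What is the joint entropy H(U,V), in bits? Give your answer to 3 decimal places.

2.218 bits

H(U,V) = −Σ p(x,y)·log₂ p(x,y) over all 6 cells.
  cell (r,1): −0.19·log₂0.19 = 0.4552
  cell (r,2): −0.40·log₂0.40 = 0.5288
  cell (r,3): −0.04·log₂0.04 = 0.1858
  cell (s,1): −0.10·log₂0.10 = 0.3322
  cell (s,2): −0.21·log₂0.21 = 0.4728
  cell (s,3): −0.06·log₂0.06 = 0.2435
Sum = 2.218 bits.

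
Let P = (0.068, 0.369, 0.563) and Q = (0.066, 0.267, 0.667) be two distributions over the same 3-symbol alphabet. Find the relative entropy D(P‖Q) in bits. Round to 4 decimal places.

0.0375 bits

D(P‖Q) = Σ p·log₂(p/q).
  0.068·log₂(0.068/0.066) = 0.00293
  0.369·log₂(0.369/0.267) = 0.17224
  0.563·log₂(0.563/0.667) = -0.13768
D(P‖Q) = 0.0375 bits.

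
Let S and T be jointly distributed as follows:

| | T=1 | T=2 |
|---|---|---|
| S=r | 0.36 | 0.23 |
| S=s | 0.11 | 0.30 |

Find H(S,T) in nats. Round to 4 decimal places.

1.3098 nats

H(S,T) = −Σ p(x,y)·ln p(x,y) over all 4 cells.
  cell (r,1): −0.36·ln0.36 = 0.36779
  cell (r,2): −0.23·ln0.23 = 0.33803
  cell (s,1): −0.11·ln0.11 = 0.24280
  cell (s,2): −0.30·ln0.30 = 0.36119
Sum = 1.3098 nats.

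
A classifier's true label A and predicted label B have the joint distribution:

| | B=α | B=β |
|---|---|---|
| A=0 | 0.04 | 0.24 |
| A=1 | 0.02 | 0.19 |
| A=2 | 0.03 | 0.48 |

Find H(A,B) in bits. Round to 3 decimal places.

H(A,B) = −Σ p(x,y)·log₂ p(x,y) over all 6 cells.
  cell (0,α): −0.04·log₂0.04 = 0.1858
  cell (0,β): −0.24·log₂0.24 = 0.4941
  cell (1,α): −0.02·log₂0.02 = 0.1129
  cell (1,β): −0.19·log₂0.19 = 0.4552
  cell (2,α): −0.03·log₂0.03 = 0.1518
  cell (2,β): −0.48·log₂0.48 = 0.5083
Sum = 1.908 bits.

1.908 bits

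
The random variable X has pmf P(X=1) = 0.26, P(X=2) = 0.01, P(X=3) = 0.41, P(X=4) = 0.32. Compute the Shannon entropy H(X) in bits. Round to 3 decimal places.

1.625 bits

H(X) = −Σ p·log₂ p.
  −(0.26)·log₂(0.26) = 0.5053
  −(0.01)·log₂(0.01) = 0.0664
  −(0.41)·log₂(0.41) = 0.5274
  −(0.32)·log₂(0.32) = 0.5260
Sum: 0.5053 + 0.0664 + 0.5274 + 0.5260 = 1.625 bits.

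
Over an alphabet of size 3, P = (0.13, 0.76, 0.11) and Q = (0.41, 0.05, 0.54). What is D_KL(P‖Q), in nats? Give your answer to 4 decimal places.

D(P‖Q) = Σ p·ln(p/q).
  0.13·ln(0.13/0.41) = -0.14932
  0.76·ln(0.76/0.05) = 2.06818
  0.11·ln(0.11/0.54) = -0.17502
D(P‖Q) = 1.7438 nats.

1.7438 nats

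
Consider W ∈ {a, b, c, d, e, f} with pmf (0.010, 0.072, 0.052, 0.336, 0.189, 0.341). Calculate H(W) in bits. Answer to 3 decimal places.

H(W) = −Σ p·log₂ p.
  −(0.010)·log₂(0.010) = 0.0664
  −(0.072)·log₂(0.072) = 0.2733
  −(0.052)·log₂(0.052) = 0.2218
  −(0.336)·log₂(0.336) = 0.5287
  −(0.189)·log₂(0.189) = 0.4543
  −(0.341)·log₂(0.341) = 0.5293
Sum: 0.0664 + 0.2733 + 0.2218 + 0.5287 + 0.4543 + 0.5293 = 2.074 bits.

2.074 bits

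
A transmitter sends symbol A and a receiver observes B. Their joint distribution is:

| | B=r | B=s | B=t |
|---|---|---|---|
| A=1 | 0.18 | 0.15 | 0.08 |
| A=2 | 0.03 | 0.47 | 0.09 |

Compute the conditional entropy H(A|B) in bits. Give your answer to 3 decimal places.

0.789 bits

Marginals: p(A) = (0.4100, 0.5900), p(B) = (0.2100, 0.6200, 0.1700).
H(A|B) = Σ p(B) · H(A|B=·).
  B=r: p=0.2100, H(A|B=r) = 0.5917
  B=s: p=0.6200, H(A|B=s) = 0.7982
  B=t: p=0.1700, H(A|B=t) = 0.9975
Weighted sum = 0.789 bits.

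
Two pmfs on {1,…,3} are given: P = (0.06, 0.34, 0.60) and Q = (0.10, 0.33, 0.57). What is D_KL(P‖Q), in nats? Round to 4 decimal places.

0.0103 nats

D(P‖Q) = Σ p·ln(p/q).
  0.06·ln(0.06/0.10) = -0.03065
  0.34·ln(0.34/0.33) = 0.01015
  0.60·ln(0.60/0.57) = 0.03078
D(P‖Q) = 0.0103 nats.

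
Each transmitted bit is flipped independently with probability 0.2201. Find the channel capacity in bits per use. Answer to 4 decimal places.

Binary symmetric channel: C = 1 − h₂(ε) where h₂ is the binary entropy function.
h₂(0.2201) = −0.2201·log₂0.2201 − 0.7799·log₂0.7799 = 0.7604.
C = 1 − 0.7604 = 0.2396 bits per channel use.

0.2396 bits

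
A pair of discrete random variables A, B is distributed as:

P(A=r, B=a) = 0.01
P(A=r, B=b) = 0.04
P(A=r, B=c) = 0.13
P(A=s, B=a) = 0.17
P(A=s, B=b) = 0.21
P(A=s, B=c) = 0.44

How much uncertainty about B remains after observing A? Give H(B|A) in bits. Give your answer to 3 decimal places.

Chain rule: H(B|A) = H(A,B) − H(A).
Marginals: p(A) = (0.1800, 0.8200), p(B) = (0.1800, 0.2500, 0.5700).
H(A,B) = 2.0634 bits; H(A) = 0.6801 bits.
H(B|A) = 2.0634 − 0.6801 = 1.383 bits.

1.383 bits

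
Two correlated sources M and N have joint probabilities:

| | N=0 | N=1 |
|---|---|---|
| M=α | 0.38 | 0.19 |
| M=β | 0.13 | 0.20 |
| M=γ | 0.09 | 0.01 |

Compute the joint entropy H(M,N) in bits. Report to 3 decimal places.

2.212 bits

H(M,N) = −Σ p(x,y)·log₂ p(x,y) over all 6 cells.
  cell (α,0): −0.38·log₂0.38 = 0.5305
  cell (α,1): −0.19·log₂0.19 = 0.4552
  cell (β,0): −0.13·log₂0.13 = 0.3826
  cell (β,1): −0.20·log₂0.20 = 0.4644
  cell (γ,0): −0.09·log₂0.09 = 0.3127
  cell (γ,1): −0.01·log₂0.01 = 0.0664
Sum = 2.212 bits.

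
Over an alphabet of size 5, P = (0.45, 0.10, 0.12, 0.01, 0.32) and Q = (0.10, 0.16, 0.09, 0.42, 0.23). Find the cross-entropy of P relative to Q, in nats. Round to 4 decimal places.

1.9873 nats

H(P,Q) = −Σ p·ln q.
  −0.45·ln(0.10) = 1.03616
  −0.10·ln(0.16) = 0.18326
  −0.12·ln(0.09) = 0.28895
  −0.01·ln(0.42) = 0.00868
  −0.32·ln(0.23) = 0.47030
H(P,Q) = 1.9873 nats.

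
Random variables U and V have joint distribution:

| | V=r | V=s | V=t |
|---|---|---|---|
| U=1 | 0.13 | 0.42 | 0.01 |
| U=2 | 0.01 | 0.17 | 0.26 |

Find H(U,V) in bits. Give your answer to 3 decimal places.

1.981 bits

H(U,V) = −Σ p(x,y)·log₂ p(x,y) over all 6 cells.
  cell (1,r): −0.13·log₂0.13 = 0.3826
  cell (1,s): −0.42·log₂0.42 = 0.5256
  cell (1,t): −0.01·log₂0.01 = 0.0664
  cell (2,r): −0.01·log₂0.01 = 0.0664
  cell (2,s): −0.17·log₂0.17 = 0.4346
  cell (2,t): −0.26·log₂0.26 = 0.5053
Sum = 1.981 bits.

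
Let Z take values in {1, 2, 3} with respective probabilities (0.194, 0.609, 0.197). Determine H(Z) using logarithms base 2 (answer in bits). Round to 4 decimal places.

H(Z) = −Σ p·log₂ p.
  −(0.194)·log₂(0.194) = 0.45898
  −(0.609)·log₂(0.609) = 0.43573
  −(0.197)·log₂(0.197) = 0.46172
Sum: 0.45898 + 0.43573 + 0.46172 = 1.3564 bits.

1.3564 bits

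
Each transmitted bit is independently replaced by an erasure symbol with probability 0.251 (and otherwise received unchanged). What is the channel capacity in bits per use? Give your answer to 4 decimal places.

Binary erasure channel: capacity C = 1 − ε.
C = 1 − 0.251 = 0.7490 bits per channel use.

0.7490 bits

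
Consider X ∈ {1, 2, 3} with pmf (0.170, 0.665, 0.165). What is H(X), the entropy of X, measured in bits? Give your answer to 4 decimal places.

H(X) = −Σ p·log₂ p.
  −(0.170)·log₂(0.170) = 0.43459
  −(0.665)·log₂(0.665) = 0.39140
  −(0.165)·log₂(0.165) = 0.42891
Sum: 0.43459 + 0.39140 + 0.42891 = 1.2549 bits.

1.2549 bits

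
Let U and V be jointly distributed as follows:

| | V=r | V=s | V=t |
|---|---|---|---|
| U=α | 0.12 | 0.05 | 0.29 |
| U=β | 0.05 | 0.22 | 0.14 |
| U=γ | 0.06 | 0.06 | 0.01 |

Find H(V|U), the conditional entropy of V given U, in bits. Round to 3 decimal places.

1.323 bits

Marginals: p(U) = (0.4600, 0.4100, 0.1300), p(V) = (0.2300, 0.3300, 0.4400).
H(V|U) = Σ p(U) · H(V|U=·).
  U=α: p=0.4600, H(V|U=α) = 1.2733
  U=β: p=0.4100, H(V|U=β) = 1.3815
  U=γ: p=0.1300, H(V|U=γ) = 1.3143
Weighted sum = 1.323 bits.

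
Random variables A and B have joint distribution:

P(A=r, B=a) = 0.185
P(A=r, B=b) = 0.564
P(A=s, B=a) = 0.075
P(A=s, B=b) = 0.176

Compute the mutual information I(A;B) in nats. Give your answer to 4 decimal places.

0.0013 nats

Marginals: p(A) = (0.7490, 0.2510), p(B) = (0.2600, 0.7400).
I(A;B) = Σ p(x,y)·ln[p(x,y)/(p(x)p(y))].
  (r,a): 0.185·ln(0.9500) = -0.00949
  (r,b): 0.564·ln(1.0176) = 0.00983
  (s,a): 0.075·ln(1.1492) = 0.01043
  (s,b): 0.176·ln(0.9476) = -0.00948
Sum = 0.0013 nats.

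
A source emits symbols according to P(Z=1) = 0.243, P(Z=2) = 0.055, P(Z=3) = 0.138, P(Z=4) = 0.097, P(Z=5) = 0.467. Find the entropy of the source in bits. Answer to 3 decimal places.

H(Z) = −Σ p·log₂ p.
  −(0.243)·log₂(0.243) = 0.4960
  −(0.055)·log₂(0.055) = 0.2301
  −(0.138)·log₂(0.138) = 0.3943
  −(0.097)·log₂(0.097) = 0.3265
  −(0.467)·log₂(0.467) = 0.5130
Sum: 0.4960 + 0.2301 + 0.3943 + 0.3265 + 0.5130 = 1.960 bits.

1.960 bits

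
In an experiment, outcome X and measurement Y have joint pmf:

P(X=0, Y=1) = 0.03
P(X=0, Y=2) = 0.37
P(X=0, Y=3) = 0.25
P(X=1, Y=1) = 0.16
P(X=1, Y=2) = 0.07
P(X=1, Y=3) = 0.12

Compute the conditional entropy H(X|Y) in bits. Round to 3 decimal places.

0.734 bits

Chain rule: H(X|Y) = H(X,Y) − H(Y).
Marginals: p(X) = (0.6500, 0.3500), p(Y) = (0.1900, 0.4400, 0.3700).
H(X,Y) = 2.2411 bits; H(Y) = 1.5071 bits.
H(X|Y) = 2.2411 − 1.5071 = 0.734 bits.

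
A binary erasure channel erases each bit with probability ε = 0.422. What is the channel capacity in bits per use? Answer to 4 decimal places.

0.5780 bits

Binary erasure channel: capacity C = 1 − ε.
C = 1 − 0.422 = 0.5780 bits per channel use.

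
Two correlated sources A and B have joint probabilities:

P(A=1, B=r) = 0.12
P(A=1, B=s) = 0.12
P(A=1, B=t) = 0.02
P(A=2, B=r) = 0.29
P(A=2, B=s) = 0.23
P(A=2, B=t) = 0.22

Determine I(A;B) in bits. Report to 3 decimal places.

0.045 bits

Marginals: p(A) = (0.2600, 0.7400), p(B) = (0.4100, 0.3500, 0.2400).
I(A;B) = H(A) + H(B) − H(A,B).
H(A) = 0.8267, H(B) = 1.5516, H(A,B) = 2.3332.
I(A;B) = 0.8267 + 1.5516 − 2.3332 = 0.045 bits.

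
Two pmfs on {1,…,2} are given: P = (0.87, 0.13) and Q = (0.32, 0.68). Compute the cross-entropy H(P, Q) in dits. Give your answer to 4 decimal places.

H(P,Q) = −Σ p·log₁₀ q.
  −0.87·log₁₀(0.32) = 0.43052
  −0.13·log₁₀(0.68) = 0.02177
H(P,Q) = 0.4523 dits.

0.4523 dits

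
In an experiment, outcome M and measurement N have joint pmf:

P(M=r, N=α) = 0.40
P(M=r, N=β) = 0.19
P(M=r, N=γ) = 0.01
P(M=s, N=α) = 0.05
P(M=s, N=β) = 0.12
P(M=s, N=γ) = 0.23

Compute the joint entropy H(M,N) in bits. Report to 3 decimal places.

2.121 bits

H(M,N) = −Σ p(x,y)·log₂ p(x,y) over all 6 cells.
  cell (r,α): −0.40·log₂0.40 = 0.5288
  cell (r,β): −0.19·log₂0.19 = 0.4552
  cell (r,γ): −0.01·log₂0.01 = 0.0664
  cell (s,α): −0.05·log₂0.05 = 0.2161
  cell (s,β): −0.12·log₂0.12 = 0.3671
  cell (s,γ): −0.23·log₂0.23 = 0.4877
Sum = 2.121 bits.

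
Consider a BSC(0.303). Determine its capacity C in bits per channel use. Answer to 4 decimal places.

0.1151 bits

Binary symmetric channel: C = 1 − h₂(ε) where h₂ is the binary entropy function.
h₂(0.303) = −0.303·log₂0.303 − 0.697·log₂0.697 = 0.8849.
C = 1 − 0.8849 = 0.1151 bits per channel use.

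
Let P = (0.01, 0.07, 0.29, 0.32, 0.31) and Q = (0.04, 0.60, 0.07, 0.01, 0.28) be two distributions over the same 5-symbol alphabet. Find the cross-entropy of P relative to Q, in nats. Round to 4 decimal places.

2.7074 nats

H(P,Q) = −Σ p·ln q.
  −0.01·ln(0.04) = 0.03219
  −0.07·ln(0.60) = 0.03576
  −0.29·ln(0.07) = 0.77119
  −0.32·ln(0.01) = 1.47365
  −0.31·ln(0.28) = 0.39462
H(P,Q) = 2.7074 nats.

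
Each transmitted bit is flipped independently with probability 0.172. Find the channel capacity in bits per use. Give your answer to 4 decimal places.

0.3377 bits

Binary symmetric channel: C = 1 − h₂(ε) where h₂ is the binary entropy function.
h₂(0.172) = −0.172·log₂0.172 − 0.828·log₂0.828 = 0.6623.
C = 1 − 0.6623 = 0.3377 bits per channel use.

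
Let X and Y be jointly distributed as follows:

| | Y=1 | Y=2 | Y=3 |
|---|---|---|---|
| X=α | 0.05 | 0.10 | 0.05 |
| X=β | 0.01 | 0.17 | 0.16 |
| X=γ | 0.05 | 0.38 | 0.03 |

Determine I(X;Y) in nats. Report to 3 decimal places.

Marginals: p(X) = (0.2000, 0.3400, 0.4600), p(Y) = (0.1100, 0.6500, 0.2400).
I(X;Y) = H(X) + H(Y) − H(X,Y).
H(X) = 1.0459, H(Y) = 0.8653, H(X,Y) = 1.7930.
I(X;Y) = 1.0459 + 0.8653 − 1.7930 = 0.118 nats.

0.118 nats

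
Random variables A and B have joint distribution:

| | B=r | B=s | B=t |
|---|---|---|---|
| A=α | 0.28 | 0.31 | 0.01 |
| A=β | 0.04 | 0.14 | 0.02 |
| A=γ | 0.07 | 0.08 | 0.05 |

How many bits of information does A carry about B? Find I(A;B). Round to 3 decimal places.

0.101 bits

Marginals: p(A) = (0.6000, 0.2000, 0.2000), p(B) = (0.3900, 0.5300, 0.0800).
I(A;B) = H(A) + H(B) − H(A,B).
H(A) = 1.3710, H(B) = 1.3068, H(A,B) = 2.5764.
I(A;B) = 1.3710 + 1.3068 − 2.5764 = 0.101 bits.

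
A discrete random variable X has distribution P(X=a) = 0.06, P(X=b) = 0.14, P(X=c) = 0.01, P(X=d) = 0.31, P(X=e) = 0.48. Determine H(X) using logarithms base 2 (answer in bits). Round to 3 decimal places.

1.739 bits

H(X) = −Σ p·log₂ p.
  −(0.06)·log₂(0.06) = 0.2435
  −(0.14)·log₂(0.14) = 0.3971
  −(0.01)·log₂(0.01) = 0.0664
  −(0.31)·log₂(0.31) = 0.5238
  −(0.48)·log₂(0.48) = 0.5083
Sum: 0.2435 + 0.3971 + 0.0664 + 0.5238 + 0.5083 = 1.739 bits.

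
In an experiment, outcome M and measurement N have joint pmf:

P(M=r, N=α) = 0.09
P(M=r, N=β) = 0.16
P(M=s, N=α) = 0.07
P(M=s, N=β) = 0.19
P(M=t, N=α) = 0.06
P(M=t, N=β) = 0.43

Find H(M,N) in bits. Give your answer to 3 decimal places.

2.227 bits

H(M,N) = −Σ p(x,y)·log₂ p(x,y) over all 6 cells.
  cell (r,α): −0.09·log₂0.09 = 0.3127
  cell (r,β): −0.16·log₂0.16 = 0.4230
  cell (s,α): −0.07·log₂0.07 = 0.2686
  cell (s,β): −0.19·log₂0.19 = 0.4552
  cell (t,α): −0.06·log₂0.06 = 0.2435
  cell (t,β): −0.43·log₂0.43 = 0.5236
Sum = 2.227 bits.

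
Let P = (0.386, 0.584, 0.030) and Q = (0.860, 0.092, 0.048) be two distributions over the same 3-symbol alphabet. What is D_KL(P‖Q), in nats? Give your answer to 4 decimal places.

0.7560 nats

D(P‖Q) = Σ p·ln(p/q).
  0.386·ln(0.386/0.860) = -0.30922
  0.584·ln(0.584/0.092) = 1.07930
  0.030·ln(0.030/0.048) = -0.01410
D(P‖Q) = 0.7560 nats.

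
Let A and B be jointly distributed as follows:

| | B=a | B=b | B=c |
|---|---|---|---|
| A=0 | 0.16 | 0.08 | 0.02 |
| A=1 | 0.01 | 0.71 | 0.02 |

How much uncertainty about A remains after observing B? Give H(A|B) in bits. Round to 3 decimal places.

0.469 bits

Marginals: p(A) = (0.2600, 0.7400), p(B) = (0.1700, 0.7900, 0.0400).
H(A|B) = Σ p(B) · H(A|B=·).
  B=a: p=0.1700, H(A|B=a) = 0.3228
  B=b: p=0.7900, H(A|B=b) = 0.4730
  B=c: p=0.0400, H(A|B=c) = 1.0000
Weighted sum = 0.469 bits.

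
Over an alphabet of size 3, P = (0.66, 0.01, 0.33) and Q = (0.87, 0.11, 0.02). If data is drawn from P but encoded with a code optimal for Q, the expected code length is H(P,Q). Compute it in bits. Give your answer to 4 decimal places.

2.0269 bits

H(P,Q) = −Σ p·log₂ q.
  −0.66·log₂(0.87) = 0.13260
  −0.01·log₂(0.11) = 0.03184
  −0.33·log₂(0.02) = 1.86247
H(P,Q) = 2.0269 bits.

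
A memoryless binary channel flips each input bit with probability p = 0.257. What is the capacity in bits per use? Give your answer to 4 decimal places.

Binary symmetric channel: C = 1 − h₂(ε) where h₂ is the binary entropy function.
h₂(0.257) = −0.257·log₂0.257 − 0.743·log₂0.743 = 0.8222.
C = 1 − 0.8222 = 0.1778 bits per channel use.

0.1778 bits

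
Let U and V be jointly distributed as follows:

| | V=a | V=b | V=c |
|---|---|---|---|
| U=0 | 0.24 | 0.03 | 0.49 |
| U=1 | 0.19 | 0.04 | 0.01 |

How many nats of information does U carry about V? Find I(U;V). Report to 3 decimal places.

Marginals: p(U) = (0.7600, 0.2400), p(V) = (0.4300, 0.0700, 0.5000).
I(U;V) = H(U) + H(V) − H(U,V).
H(U) = 0.5511, H(V) = 0.8956, H(U,V) = 1.2876.
I(U;V) = 0.5511 + 0.8956 − 1.2876 = 0.159 nats.

0.159 nats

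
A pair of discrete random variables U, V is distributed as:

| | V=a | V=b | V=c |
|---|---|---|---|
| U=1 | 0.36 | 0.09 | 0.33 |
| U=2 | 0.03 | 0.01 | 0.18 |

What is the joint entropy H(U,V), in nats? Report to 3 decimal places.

1.410 nats

H(U,V) = −Σ p(x,y)·ln p(x,y) over all 6 cells.
  cell (1,a): −0.36·ln0.36 = 0.3678
  cell (1,b): −0.09·ln0.09 = 0.2167
  cell (1,c): −0.33·ln0.33 = 0.3659
  cell (2,a): −0.03·ln0.03 = 0.1052
  cell (2,b): −0.01·ln0.01 = 0.0461
  cell (2,c): −0.18·ln0.18 = 0.3087
Sum = 1.410 nats.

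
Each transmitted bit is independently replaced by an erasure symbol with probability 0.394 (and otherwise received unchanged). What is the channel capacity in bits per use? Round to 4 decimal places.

0.6060 bits

Binary erasure channel: capacity C = 1 − ε.
C = 1 − 0.394 = 0.6060 bits per channel use.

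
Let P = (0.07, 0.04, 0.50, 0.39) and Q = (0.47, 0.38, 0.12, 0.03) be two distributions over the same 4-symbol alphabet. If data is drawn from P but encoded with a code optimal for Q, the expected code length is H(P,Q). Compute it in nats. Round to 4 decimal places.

H(P,Q) = −Σ p·ln q.
  −0.07·ln(0.47) = 0.05285
  −0.04·ln(0.38) = 0.03870
  −0.50·ln(0.12) = 1.06013
  −0.39·ln(0.03) = 1.36756
H(P,Q) = 2.5192 nats.

2.5192 nats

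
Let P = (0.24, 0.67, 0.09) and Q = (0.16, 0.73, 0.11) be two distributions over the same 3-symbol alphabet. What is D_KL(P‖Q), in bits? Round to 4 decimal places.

0.0314 bits

D(P‖Q) = Σ p·log₂(p/q).
  0.24·log₂(0.24/0.16) = 0.14039
  0.67·log₂(0.67/0.73) = -0.08290
  0.09·log₂(0.09/0.11) = -0.02606
D(P‖Q) = 0.0314 bits.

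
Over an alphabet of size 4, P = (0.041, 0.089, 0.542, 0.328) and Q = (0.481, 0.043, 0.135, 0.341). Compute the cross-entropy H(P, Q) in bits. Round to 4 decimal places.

H(P,Q) = −Σ p·log₂ q.
  −0.041·log₂(0.481) = 0.04329
  −0.089·log₂(0.043) = 0.40402
  −0.542·log₂(0.135) = 1.56582
  −0.328·log₂(0.341) = 0.50911
H(P,Q) = 2.5222 bits.

2.5222 bits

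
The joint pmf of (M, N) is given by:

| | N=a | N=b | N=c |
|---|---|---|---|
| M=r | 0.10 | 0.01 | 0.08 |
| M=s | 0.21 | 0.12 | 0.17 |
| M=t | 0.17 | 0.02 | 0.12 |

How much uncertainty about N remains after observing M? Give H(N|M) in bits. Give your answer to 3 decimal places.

Marginals: p(M) = (0.1900, 0.5000, 0.3100), p(N) = (0.4800, 0.1500, 0.3700).
H(N|M) = Σ p(M) · H(N|M=·).
  M=r: p=0.1900, H(N|M=r) = 1.2364
  M=s: p=0.5000, H(N|M=s) = 1.5490
  M=t: p=0.3100, H(N|M=t) = 1.2604
Weighted sum = 1.400 bits.

1.400 bits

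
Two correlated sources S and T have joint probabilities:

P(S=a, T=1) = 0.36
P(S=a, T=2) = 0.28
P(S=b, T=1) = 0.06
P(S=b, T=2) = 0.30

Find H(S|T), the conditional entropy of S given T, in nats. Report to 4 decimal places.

0.5739 nats

Marginals: p(S) = (0.6400, 0.3600), p(T) = (0.4200, 0.5800).
H(S|T) = Σ p(T) · H(S|T=·).
  T=1: p=0.4200, H(S|T=1) = 0.4101
  T=2: p=0.5800, H(S|T=2) = 0.6926
Weighted sum = 0.5739 nats.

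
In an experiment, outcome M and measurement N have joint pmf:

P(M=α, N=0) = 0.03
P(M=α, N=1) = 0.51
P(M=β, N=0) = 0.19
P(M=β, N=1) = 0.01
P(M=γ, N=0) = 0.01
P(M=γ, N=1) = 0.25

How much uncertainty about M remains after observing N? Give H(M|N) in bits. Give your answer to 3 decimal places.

0.957 bits

Marginals: p(M) = (0.5400, 0.2000, 0.2600), p(N) = (0.2300, 0.7700).
H(M|N) = Σ p(N) · H(M|N=·).
  N=0: p=0.2300, H(M|N=0) = 0.8077
  N=1: p=0.7700, H(M|N=1) = 1.0020
Weighted sum = 0.957 bits.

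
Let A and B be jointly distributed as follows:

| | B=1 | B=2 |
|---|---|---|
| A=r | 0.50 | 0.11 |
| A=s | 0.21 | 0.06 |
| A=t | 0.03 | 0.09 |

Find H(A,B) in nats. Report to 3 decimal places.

H(A,B) = −Σ p(x,y)·ln p(x,y) over all 6 cells.
  cell (r,1): −0.50·ln0.50 = 0.3466
  cell (r,2): −0.11·ln0.11 = 0.2428
  cell (s,1): −0.21·ln0.21 = 0.3277
  cell (s,2): −0.06·ln0.06 = 0.1688
  cell (t,1): −0.03·ln0.03 = 0.1052
  cell (t,2): −0.09·ln0.09 = 0.2167
Sum = 1.408 nats.

1.408 nats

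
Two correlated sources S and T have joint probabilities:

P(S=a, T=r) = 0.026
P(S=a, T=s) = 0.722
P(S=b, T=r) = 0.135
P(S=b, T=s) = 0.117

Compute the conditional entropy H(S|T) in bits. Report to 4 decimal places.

0.5917 bits

Marginals: p(S) = (0.7480, 0.2520), p(T) = (0.1610, 0.8390).
H(S|T) = Σ p(T) · H(S|T=·).
  T=r: p=0.1610, H(S|T=r) = 0.6379
  T=s: p=0.8390, H(S|T=s) = 0.5828
Weighted sum = 0.5917 bits.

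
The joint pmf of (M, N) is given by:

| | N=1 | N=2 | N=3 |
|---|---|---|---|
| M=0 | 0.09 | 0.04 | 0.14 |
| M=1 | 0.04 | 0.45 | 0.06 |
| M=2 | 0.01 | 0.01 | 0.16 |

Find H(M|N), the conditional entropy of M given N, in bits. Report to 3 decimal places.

0.971 bits

Chain rule: H(M|N) = H(M,N) − H(N).
Marginals: p(M) = (0.2700, 0.5500, 0.1800), p(N) = (0.1400, 0.5000, 0.3600).
H(M,N) = 2.3991 bits; H(N) = 1.4277 bits.
H(M|N) = 2.3991 − 1.4277 = 0.971 bits.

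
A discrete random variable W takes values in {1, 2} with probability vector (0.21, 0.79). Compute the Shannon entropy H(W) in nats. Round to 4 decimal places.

0.5140 nats

H(W) = −Σ p·ln p.
  −(0.21)·ln(0.21) = 0.32774
  −(0.79)·ln(0.79) = 0.18622
Sum: 0.32774 + 0.18622 = 0.5140 nats.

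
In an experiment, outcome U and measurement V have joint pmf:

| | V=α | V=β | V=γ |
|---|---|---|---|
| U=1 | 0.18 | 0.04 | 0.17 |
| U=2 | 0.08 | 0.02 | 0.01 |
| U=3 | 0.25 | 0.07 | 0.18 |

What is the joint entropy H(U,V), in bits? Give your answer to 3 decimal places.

2.750 bits

H(U,V) = −Σ p(x,y)·log₂ p(x,y) over all 9 cells.
  cell (1,α): −0.18·log₂0.18 = 0.4453
  cell (1,β): −0.04·log₂0.04 = 0.1858
  cell (1,γ): −0.17·log₂0.17 = 0.4346
  cell (2,α): −0.08·log₂0.08 = 0.2915
  cell (2,β): −0.02·log₂0.02 = 0.1129
  cell (2,γ): −0.01·log₂0.01 = 0.0664
  cell (3,α): −0.25·log₂0.25 = 0.5000
  cell (3,β): −0.07·log₂0.07 = 0.2686
  cell (3,γ): −0.18·log₂0.18 = 0.4453
Sum = 2.750 bits.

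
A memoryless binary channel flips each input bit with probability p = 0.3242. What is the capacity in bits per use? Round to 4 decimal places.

Binary symmetric channel: C = 1 − h₂(ε) where h₂ is the binary entropy function.
h₂(0.3242) = −0.3242·log₂0.3242 − 0.6758·log₂0.6758 = 0.9089.
C = 1 − 0.9089 = 0.0911 bits per channel use.

0.0911 bits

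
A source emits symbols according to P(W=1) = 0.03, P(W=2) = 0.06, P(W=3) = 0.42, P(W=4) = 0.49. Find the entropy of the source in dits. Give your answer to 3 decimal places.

0.429 dits

H(W) = −Σ p·log₁₀ p.
  −(0.03)·log₁₀(0.03) = 0.0457
  −(0.06)·log₁₀(0.06) = 0.0733
  −(0.42)·log₁₀(0.42) = 0.1582
  −(0.49)·log₁₀(0.49) = 0.1518
Sum: 0.0457 + 0.0733 + 0.1582 + 0.1518 = 0.429 dits.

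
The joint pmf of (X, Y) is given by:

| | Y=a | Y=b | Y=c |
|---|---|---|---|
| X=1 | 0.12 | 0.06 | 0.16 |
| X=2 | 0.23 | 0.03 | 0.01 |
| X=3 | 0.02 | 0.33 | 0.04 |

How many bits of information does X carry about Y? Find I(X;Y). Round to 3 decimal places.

0.532 bits

Marginals: p(X) = (0.3400, 0.2700, 0.3900), p(Y) = (0.3700, 0.4200, 0.2100).
I(X;Y) = H(X) + H(Y) − H(X,Y).
H(X) = 1.5690, H(Y) = 1.5292, H(X,Y) = 2.5659.
I(X;Y) = 1.5690 + 1.5292 − 2.5659 = 0.532 bits.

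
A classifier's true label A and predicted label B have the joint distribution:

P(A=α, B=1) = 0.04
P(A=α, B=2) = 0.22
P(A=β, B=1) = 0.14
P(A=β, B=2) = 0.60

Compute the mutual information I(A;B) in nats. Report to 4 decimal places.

0.0008 nats

Marginals: p(A) = (0.2600, 0.7400), p(B) = (0.1800, 0.8200).
I(A;B) = Σ p(x,y)·ln[p(x,y)/(p(x)p(y))].
  (α,1): 0.04·ln(0.8547) = -0.00628
  (α,2): 0.22·ln(1.0319) = 0.00691
  (β,1): 0.14·ln(1.0511) = 0.00697
  (β,2): 0.60·ln(0.9888) = -0.00676
Sum = 0.0008 nats.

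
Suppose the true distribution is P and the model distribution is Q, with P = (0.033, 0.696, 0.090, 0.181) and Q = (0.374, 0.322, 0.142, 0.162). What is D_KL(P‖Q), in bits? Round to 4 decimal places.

0.6281 bits

D(P‖Q) = Σ p·log₂(p/q).
  0.033·log₂(0.033/0.374) = -0.11558
  0.696·log₂(0.696/0.322) = 0.77397
  0.090·log₂(0.090/0.142) = -0.05921
  0.181·log₂(0.181/0.162) = 0.02896
D(P‖Q) = 0.6281 bits.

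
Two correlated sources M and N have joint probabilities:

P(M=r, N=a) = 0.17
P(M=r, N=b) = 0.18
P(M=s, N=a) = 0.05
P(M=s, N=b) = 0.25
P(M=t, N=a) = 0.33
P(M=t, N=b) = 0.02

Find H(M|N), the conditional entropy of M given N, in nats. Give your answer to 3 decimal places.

0.862 nats

Marginals: p(M) = (0.3500, 0.3000, 0.3500), p(N) = (0.5500, 0.4500).
H(M|N) = Σ p(N) · H(M|N=·).
  N=a: p=0.5500, H(M|N=a) = 0.8874
  N=b: p=0.4500, H(M|N=b) = 0.8314
Weighted sum = 0.862 nats.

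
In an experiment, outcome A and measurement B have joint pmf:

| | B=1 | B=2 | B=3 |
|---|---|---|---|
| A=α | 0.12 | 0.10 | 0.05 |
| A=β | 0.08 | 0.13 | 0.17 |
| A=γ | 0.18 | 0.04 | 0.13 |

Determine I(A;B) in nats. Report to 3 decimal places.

Marginals: p(A) = (0.2700, 0.3800, 0.3500), p(B) = (0.3800, 0.2700, 0.3500).
I(A;B) = H(A) + H(B) − H(A,B).
H(A) = 1.0886, H(B) = 1.0886, H(A,B) = 2.1056.
I(A;B) = 1.0886 + 1.0886 − 2.1056 = 0.072 nats.

0.072 nats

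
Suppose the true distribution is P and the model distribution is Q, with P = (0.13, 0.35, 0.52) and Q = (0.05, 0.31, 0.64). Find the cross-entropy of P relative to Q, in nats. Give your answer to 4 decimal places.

H(P,Q) = −Σ p·ln q.
  −0.13·ln(0.05) = 0.38945
  −0.35·ln(0.31) = 0.40991
  −0.52·ln(0.64) = 0.23207
H(P,Q) = 1.0314 nats.

1.0314 nats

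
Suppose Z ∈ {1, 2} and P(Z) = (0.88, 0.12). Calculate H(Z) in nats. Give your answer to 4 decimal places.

H(Z) = −Σ p·ln p.
  −(0.88)·ln(0.88) = 0.11249
  −(0.12)·ln(0.12) = 0.25443
Sum: 0.11249 + 0.25443 = 0.3669 nats.

0.3669 nats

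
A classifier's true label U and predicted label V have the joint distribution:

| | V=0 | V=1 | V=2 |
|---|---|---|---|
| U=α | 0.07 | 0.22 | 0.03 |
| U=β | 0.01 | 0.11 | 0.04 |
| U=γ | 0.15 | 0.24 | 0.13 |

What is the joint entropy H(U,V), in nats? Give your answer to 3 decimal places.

1.934 nats

H(U,V) = −Σ p(x,y)·ln p(x,y) over all 9 cells.
  cell (α,0): −0.07·ln0.07 = 0.1861
  cell (α,1): −0.22·ln0.22 = 0.3331
  cell (α,2): −0.03·ln0.03 = 0.1052
  cell (β,0): −0.01·ln0.01 = 0.0461
  cell (β,1): −0.11·ln0.11 = 0.2428
  cell (β,2): −0.04·ln0.04 = 0.1288
  cell (γ,0): −0.15·ln0.15 = 0.2846
  cell (γ,1): −0.24·ln0.24 = 0.3425
  cell (γ,2): −0.13·ln0.13 = 0.2652
Sum = 1.934 nats.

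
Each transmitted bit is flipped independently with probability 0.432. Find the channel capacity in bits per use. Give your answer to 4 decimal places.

0.0134 bits

Binary symmetric channel: C = 1 − h₂(ε) where h₂ is the binary entropy function.
h₂(0.432) = −0.432·log₂0.432 − 0.568·log₂0.568 = 0.9866.
C = 1 − 0.9866 = 0.0134 bits per channel use.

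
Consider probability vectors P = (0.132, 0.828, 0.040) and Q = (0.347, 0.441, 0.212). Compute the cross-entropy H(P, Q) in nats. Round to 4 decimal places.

H(P,Q) = −Σ p·ln q.
  −0.132·ln(0.347) = 0.13971
  −0.828·ln(0.441) = 0.67789
  −0.040·ln(0.212) = 0.06205
H(P,Q) = 0.8797 nats.

0.8797 nats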